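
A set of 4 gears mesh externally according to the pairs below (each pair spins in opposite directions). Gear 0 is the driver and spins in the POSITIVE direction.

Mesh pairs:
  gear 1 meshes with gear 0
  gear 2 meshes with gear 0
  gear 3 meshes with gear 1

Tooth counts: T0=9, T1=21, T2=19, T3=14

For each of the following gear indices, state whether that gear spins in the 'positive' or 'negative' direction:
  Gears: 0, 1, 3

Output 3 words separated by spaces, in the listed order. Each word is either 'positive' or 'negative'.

Answer: positive negative positive

Derivation:
Gear 0 (driver): positive (depth 0)
  gear 1: meshes with gear 0 -> depth 1 -> negative (opposite of gear 0)
  gear 2: meshes with gear 0 -> depth 1 -> negative (opposite of gear 0)
  gear 3: meshes with gear 1 -> depth 2 -> positive (opposite of gear 1)
Queried indices 0, 1, 3 -> positive, negative, positive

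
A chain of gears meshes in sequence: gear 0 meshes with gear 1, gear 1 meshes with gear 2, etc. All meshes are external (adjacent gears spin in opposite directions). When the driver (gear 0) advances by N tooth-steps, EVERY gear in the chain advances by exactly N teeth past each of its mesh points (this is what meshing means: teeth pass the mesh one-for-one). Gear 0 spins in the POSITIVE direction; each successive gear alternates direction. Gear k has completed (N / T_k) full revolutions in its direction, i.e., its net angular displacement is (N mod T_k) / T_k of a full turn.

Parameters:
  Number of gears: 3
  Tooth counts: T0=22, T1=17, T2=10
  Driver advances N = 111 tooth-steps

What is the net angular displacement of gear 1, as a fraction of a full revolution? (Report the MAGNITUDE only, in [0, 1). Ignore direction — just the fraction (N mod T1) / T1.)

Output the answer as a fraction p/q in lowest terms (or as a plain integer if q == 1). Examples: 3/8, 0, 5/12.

Answer: 9/17

Derivation:
Chain of 3 gears, tooth counts: [22, 17, 10]
  gear 0: T0=22, direction=positive, advance = 111 mod 22 = 1 teeth = 1/22 turn
  gear 1: T1=17, direction=negative, advance = 111 mod 17 = 9 teeth = 9/17 turn
  gear 2: T2=10, direction=positive, advance = 111 mod 10 = 1 teeth = 1/10 turn
Gear 1: 111 mod 17 = 9
Fraction = 9 / 17 = 9/17 (gcd(9,17)=1) = 9/17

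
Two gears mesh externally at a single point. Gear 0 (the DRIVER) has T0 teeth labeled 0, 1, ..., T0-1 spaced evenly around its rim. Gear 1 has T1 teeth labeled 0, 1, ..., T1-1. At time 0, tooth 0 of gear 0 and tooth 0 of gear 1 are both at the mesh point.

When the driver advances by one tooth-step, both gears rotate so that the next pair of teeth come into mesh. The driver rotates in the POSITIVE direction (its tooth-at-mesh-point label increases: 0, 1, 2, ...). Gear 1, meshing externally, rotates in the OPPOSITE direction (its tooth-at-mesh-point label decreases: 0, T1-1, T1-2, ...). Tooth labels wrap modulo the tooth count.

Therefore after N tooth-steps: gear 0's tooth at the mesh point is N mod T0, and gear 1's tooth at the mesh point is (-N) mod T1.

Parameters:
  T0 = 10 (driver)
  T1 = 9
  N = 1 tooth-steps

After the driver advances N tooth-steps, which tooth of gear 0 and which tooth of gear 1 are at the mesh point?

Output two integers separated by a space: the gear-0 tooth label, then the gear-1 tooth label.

Answer: 1 8

Derivation:
Gear 0 (driver, T0=10): tooth at mesh = N mod T0
  1 = 0 * 10 + 1, so 1 mod 10 = 1
  gear 0 tooth = 1
Gear 1 (driven, T1=9): tooth at mesh = (-N) mod T1
  1 = 0 * 9 + 1, so 1 mod 9 = 1
  (-1) mod 9 = (-1) mod 9 = 9 - 1 = 8
Mesh after 1 steps: gear-0 tooth 1 meets gear-1 tooth 8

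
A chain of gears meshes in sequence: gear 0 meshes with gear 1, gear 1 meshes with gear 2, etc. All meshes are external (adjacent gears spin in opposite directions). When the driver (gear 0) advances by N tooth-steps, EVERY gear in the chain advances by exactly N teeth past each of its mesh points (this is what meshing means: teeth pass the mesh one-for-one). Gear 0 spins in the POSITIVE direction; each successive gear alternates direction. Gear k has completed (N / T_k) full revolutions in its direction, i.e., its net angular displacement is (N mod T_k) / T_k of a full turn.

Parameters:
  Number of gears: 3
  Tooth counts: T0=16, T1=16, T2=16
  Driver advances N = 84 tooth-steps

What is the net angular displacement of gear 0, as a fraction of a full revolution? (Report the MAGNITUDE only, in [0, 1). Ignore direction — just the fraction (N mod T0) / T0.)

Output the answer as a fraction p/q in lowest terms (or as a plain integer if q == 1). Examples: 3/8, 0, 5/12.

Chain of 3 gears, tooth counts: [16, 16, 16]
  gear 0: T0=16, direction=positive, advance = 84 mod 16 = 4 teeth = 4/16 turn
  gear 1: T1=16, direction=negative, advance = 84 mod 16 = 4 teeth = 4/16 turn
  gear 2: T2=16, direction=positive, advance = 84 mod 16 = 4 teeth = 4/16 turn
Gear 0: 84 mod 16 = 4
Fraction = 4 / 16 = 1/4 (gcd(4,16)=4) = 1/4

Answer: 1/4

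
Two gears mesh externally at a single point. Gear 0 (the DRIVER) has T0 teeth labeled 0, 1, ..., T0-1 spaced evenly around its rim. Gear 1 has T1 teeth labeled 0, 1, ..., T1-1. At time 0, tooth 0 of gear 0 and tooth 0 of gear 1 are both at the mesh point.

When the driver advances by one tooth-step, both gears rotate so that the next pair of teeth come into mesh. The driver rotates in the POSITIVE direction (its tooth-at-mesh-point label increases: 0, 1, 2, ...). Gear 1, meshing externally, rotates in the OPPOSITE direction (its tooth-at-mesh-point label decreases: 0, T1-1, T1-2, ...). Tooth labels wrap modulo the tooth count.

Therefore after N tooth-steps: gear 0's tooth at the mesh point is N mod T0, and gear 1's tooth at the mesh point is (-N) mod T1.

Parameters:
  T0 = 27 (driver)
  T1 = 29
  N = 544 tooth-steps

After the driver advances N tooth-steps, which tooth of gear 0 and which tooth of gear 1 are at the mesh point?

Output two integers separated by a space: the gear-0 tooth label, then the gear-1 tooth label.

Gear 0 (driver, T0=27): tooth at mesh = N mod T0
  544 = 20 * 27 + 4, so 544 mod 27 = 4
  gear 0 tooth = 4
Gear 1 (driven, T1=29): tooth at mesh = (-N) mod T1
  544 = 18 * 29 + 22, so 544 mod 29 = 22
  (-544) mod 29 = (-22) mod 29 = 29 - 22 = 7
Mesh after 544 steps: gear-0 tooth 4 meets gear-1 tooth 7

Answer: 4 7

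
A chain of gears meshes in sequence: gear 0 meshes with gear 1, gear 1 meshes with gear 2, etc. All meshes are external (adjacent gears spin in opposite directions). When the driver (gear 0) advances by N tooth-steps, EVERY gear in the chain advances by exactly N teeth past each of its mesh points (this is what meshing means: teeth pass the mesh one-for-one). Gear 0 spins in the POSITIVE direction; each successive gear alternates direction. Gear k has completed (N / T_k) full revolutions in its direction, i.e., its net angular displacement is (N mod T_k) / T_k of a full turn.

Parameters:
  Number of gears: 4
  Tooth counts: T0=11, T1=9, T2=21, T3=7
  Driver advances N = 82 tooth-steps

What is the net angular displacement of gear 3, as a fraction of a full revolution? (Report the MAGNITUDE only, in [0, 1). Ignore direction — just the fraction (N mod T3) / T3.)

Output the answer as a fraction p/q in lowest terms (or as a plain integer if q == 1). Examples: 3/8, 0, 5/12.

Answer: 5/7

Derivation:
Chain of 4 gears, tooth counts: [11, 9, 21, 7]
  gear 0: T0=11, direction=positive, advance = 82 mod 11 = 5 teeth = 5/11 turn
  gear 1: T1=9, direction=negative, advance = 82 mod 9 = 1 teeth = 1/9 turn
  gear 2: T2=21, direction=positive, advance = 82 mod 21 = 19 teeth = 19/21 turn
  gear 3: T3=7, direction=negative, advance = 82 mod 7 = 5 teeth = 5/7 turn
Gear 3: 82 mod 7 = 5
Fraction = 5 / 7 = 5/7 (gcd(5,7)=1) = 5/7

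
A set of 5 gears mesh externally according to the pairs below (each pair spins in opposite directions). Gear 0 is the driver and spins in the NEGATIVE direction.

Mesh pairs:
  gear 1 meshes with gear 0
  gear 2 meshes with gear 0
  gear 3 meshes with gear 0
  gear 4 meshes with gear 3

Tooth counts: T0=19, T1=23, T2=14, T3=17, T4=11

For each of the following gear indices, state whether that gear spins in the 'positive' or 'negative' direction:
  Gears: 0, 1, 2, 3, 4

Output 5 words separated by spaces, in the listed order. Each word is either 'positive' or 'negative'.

Answer: negative positive positive positive negative

Derivation:
Gear 0 (driver): negative (depth 0)
  gear 1: meshes with gear 0 -> depth 1 -> positive (opposite of gear 0)
  gear 2: meshes with gear 0 -> depth 1 -> positive (opposite of gear 0)
  gear 3: meshes with gear 0 -> depth 1 -> positive (opposite of gear 0)
  gear 4: meshes with gear 3 -> depth 2 -> negative (opposite of gear 3)
Queried indices 0, 1, 2, 3, 4 -> negative, positive, positive, positive, negative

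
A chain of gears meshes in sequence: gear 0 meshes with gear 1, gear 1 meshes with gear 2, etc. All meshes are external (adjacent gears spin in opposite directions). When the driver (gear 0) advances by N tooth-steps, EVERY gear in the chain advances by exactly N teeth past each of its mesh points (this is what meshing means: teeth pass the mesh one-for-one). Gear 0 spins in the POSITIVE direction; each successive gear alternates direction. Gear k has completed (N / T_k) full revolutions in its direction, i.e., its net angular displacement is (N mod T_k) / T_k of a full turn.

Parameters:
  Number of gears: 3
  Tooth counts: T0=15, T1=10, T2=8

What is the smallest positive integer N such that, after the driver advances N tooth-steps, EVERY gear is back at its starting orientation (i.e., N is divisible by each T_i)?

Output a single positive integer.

Gear k returns to start when N is a multiple of T_k.
All gears at start simultaneously when N is a common multiple of [15, 10, 8]; the smallest such N is lcm(15, 10, 8).
Start: lcm = T0 = 15
Fold in T1=10: gcd(15, 10) = 5; lcm(15, 10) = 15 * 10 / 5 = 150 / 5 = 30
Fold in T2=8: gcd(30, 8) = 2; lcm(30, 8) = 30 * 8 / 2 = 240 / 2 = 120
Full cycle length = 120

Answer: 120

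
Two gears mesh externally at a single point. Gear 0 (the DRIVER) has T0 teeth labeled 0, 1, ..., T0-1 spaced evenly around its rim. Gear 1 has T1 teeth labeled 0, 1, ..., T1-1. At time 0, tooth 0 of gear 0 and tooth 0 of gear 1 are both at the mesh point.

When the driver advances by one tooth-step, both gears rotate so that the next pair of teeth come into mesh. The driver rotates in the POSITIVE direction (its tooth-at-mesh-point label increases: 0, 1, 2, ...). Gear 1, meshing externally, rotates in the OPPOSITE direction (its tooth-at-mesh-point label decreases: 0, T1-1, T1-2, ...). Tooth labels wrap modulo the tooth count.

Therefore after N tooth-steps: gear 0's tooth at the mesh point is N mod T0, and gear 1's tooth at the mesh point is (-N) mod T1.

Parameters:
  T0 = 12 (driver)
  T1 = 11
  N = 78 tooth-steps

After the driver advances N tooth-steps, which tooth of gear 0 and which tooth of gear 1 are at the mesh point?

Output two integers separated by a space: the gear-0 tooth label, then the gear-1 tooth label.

Gear 0 (driver, T0=12): tooth at mesh = N mod T0
  78 = 6 * 12 + 6, so 78 mod 12 = 6
  gear 0 tooth = 6
Gear 1 (driven, T1=11): tooth at mesh = (-N) mod T1
  78 = 7 * 11 + 1, so 78 mod 11 = 1
  (-78) mod 11 = (-1) mod 11 = 11 - 1 = 10
Mesh after 78 steps: gear-0 tooth 6 meets gear-1 tooth 10

Answer: 6 10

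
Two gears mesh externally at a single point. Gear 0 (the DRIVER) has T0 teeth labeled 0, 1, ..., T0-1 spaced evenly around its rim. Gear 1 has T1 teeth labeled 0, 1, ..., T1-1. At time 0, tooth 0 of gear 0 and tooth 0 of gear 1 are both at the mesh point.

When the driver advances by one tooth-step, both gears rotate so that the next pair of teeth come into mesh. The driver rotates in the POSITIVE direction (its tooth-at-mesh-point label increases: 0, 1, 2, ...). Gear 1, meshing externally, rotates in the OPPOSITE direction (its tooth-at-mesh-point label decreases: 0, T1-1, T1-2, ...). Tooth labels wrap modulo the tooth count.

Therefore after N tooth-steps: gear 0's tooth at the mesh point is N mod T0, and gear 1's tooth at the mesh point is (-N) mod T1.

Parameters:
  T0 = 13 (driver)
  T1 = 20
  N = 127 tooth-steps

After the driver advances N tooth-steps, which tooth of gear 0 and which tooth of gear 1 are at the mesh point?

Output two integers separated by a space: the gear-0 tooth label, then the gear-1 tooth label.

Gear 0 (driver, T0=13): tooth at mesh = N mod T0
  127 = 9 * 13 + 10, so 127 mod 13 = 10
  gear 0 tooth = 10
Gear 1 (driven, T1=20): tooth at mesh = (-N) mod T1
  127 = 6 * 20 + 7, so 127 mod 20 = 7
  (-127) mod 20 = (-7) mod 20 = 20 - 7 = 13
Mesh after 127 steps: gear-0 tooth 10 meets gear-1 tooth 13

Answer: 10 13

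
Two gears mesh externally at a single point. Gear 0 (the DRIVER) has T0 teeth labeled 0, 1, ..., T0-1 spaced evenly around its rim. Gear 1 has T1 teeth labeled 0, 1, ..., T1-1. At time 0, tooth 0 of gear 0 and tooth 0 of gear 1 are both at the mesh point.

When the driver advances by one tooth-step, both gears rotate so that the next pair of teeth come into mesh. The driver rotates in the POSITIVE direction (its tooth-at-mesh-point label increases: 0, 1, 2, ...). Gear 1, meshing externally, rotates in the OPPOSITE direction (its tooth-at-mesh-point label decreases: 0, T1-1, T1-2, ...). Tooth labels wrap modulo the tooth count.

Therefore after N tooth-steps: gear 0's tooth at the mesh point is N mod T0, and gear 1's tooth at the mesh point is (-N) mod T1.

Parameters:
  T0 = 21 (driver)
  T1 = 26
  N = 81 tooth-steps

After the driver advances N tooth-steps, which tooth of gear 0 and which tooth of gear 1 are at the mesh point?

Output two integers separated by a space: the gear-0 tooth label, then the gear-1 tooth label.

Answer: 18 23

Derivation:
Gear 0 (driver, T0=21): tooth at mesh = N mod T0
  81 = 3 * 21 + 18, so 81 mod 21 = 18
  gear 0 tooth = 18
Gear 1 (driven, T1=26): tooth at mesh = (-N) mod T1
  81 = 3 * 26 + 3, so 81 mod 26 = 3
  (-81) mod 26 = (-3) mod 26 = 26 - 3 = 23
Mesh after 81 steps: gear-0 tooth 18 meets gear-1 tooth 23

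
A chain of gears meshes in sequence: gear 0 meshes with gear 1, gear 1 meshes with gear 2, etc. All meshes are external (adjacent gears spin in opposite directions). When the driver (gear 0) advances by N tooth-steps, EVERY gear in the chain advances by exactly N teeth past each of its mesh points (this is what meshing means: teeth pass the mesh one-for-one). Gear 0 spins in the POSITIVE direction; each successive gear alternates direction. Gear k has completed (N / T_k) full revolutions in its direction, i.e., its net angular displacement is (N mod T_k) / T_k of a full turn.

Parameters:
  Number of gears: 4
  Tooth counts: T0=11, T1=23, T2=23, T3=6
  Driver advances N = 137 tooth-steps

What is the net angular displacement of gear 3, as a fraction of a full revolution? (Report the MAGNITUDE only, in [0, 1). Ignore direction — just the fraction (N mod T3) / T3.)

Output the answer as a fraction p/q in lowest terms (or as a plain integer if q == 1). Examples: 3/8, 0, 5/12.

Answer: 5/6

Derivation:
Chain of 4 gears, tooth counts: [11, 23, 23, 6]
  gear 0: T0=11, direction=positive, advance = 137 mod 11 = 5 teeth = 5/11 turn
  gear 1: T1=23, direction=negative, advance = 137 mod 23 = 22 teeth = 22/23 turn
  gear 2: T2=23, direction=positive, advance = 137 mod 23 = 22 teeth = 22/23 turn
  gear 3: T3=6, direction=negative, advance = 137 mod 6 = 5 teeth = 5/6 turn
Gear 3: 137 mod 6 = 5
Fraction = 5 / 6 = 5/6 (gcd(5,6)=1) = 5/6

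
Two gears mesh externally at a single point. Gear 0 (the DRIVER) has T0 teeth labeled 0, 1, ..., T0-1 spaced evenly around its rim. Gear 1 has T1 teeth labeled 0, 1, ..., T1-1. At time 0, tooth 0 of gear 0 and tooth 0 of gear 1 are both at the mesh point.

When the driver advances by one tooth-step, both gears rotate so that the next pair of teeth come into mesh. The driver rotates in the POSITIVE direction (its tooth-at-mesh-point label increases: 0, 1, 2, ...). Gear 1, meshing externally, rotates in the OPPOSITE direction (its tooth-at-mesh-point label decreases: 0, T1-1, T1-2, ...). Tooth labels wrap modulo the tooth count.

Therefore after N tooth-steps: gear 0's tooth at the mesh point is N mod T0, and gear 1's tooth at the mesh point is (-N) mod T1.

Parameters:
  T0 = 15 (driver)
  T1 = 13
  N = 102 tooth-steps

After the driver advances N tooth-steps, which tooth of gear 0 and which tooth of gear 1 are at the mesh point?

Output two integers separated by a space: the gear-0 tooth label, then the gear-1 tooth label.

Gear 0 (driver, T0=15): tooth at mesh = N mod T0
  102 = 6 * 15 + 12, so 102 mod 15 = 12
  gear 0 tooth = 12
Gear 1 (driven, T1=13): tooth at mesh = (-N) mod T1
  102 = 7 * 13 + 11, so 102 mod 13 = 11
  (-102) mod 13 = (-11) mod 13 = 13 - 11 = 2
Mesh after 102 steps: gear-0 tooth 12 meets gear-1 tooth 2

Answer: 12 2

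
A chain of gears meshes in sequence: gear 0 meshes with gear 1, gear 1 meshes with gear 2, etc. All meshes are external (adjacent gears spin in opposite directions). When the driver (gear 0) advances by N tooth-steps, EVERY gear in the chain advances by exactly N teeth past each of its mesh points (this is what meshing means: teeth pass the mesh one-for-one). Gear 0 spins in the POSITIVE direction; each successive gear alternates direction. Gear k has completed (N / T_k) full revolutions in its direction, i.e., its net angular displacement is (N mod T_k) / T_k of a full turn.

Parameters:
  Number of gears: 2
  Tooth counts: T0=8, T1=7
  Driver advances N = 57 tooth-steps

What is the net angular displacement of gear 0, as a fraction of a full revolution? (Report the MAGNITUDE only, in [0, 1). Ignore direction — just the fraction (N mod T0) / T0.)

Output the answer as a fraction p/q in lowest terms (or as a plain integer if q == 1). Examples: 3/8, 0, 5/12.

Answer: 1/8

Derivation:
Chain of 2 gears, tooth counts: [8, 7]
  gear 0: T0=8, direction=positive, advance = 57 mod 8 = 1 teeth = 1/8 turn
  gear 1: T1=7, direction=negative, advance = 57 mod 7 = 1 teeth = 1/7 turn
Gear 0: 57 mod 8 = 1
Fraction = 1 / 8 = 1/8 (gcd(1,8)=1) = 1/8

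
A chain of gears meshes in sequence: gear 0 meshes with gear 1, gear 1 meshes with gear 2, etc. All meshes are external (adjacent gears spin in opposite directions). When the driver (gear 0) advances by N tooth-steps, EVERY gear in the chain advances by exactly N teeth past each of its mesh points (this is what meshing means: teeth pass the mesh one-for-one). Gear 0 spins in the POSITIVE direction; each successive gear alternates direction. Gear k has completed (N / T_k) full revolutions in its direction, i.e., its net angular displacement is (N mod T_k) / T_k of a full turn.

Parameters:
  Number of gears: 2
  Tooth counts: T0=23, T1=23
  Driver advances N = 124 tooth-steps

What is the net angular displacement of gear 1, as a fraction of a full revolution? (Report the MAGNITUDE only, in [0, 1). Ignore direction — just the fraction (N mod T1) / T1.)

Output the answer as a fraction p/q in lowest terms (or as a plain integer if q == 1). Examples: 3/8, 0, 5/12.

Answer: 9/23

Derivation:
Chain of 2 gears, tooth counts: [23, 23]
  gear 0: T0=23, direction=positive, advance = 124 mod 23 = 9 teeth = 9/23 turn
  gear 1: T1=23, direction=negative, advance = 124 mod 23 = 9 teeth = 9/23 turn
Gear 1: 124 mod 23 = 9
Fraction = 9 / 23 = 9/23 (gcd(9,23)=1) = 9/23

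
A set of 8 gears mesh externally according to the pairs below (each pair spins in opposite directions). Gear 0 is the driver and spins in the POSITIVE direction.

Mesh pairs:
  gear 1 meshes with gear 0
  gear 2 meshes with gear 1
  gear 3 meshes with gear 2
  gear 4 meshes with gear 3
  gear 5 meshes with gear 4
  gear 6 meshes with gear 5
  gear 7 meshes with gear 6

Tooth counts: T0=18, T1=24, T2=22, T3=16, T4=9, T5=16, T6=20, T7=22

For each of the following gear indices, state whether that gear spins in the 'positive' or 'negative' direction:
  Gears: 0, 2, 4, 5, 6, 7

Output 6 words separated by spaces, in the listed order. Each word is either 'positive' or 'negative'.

Gear 0 (driver): positive (depth 0)
  gear 1: meshes with gear 0 -> depth 1 -> negative (opposite of gear 0)
  gear 2: meshes with gear 1 -> depth 2 -> positive (opposite of gear 1)
  gear 3: meshes with gear 2 -> depth 3 -> negative (opposite of gear 2)
  gear 4: meshes with gear 3 -> depth 4 -> positive (opposite of gear 3)
  gear 5: meshes with gear 4 -> depth 5 -> negative (opposite of gear 4)
  gear 6: meshes with gear 5 -> depth 6 -> positive (opposite of gear 5)
  gear 7: meshes with gear 6 -> depth 7 -> negative (opposite of gear 6)
Queried indices 0, 2, 4, 5, 6, 7 -> positive, positive, positive, negative, positive, negative

Answer: positive positive positive negative positive negative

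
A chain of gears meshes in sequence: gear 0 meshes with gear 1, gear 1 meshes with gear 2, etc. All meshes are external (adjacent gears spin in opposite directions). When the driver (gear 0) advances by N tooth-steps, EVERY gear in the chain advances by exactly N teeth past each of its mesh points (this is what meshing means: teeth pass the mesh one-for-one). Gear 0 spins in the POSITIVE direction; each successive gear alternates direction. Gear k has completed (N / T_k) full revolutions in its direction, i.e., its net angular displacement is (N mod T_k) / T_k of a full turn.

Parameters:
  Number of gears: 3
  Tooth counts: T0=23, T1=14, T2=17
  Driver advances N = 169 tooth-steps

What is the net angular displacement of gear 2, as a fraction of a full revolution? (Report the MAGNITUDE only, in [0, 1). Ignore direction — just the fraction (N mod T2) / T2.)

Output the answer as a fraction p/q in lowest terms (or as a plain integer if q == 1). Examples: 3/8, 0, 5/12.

Answer: 16/17

Derivation:
Chain of 3 gears, tooth counts: [23, 14, 17]
  gear 0: T0=23, direction=positive, advance = 169 mod 23 = 8 teeth = 8/23 turn
  gear 1: T1=14, direction=negative, advance = 169 mod 14 = 1 teeth = 1/14 turn
  gear 2: T2=17, direction=positive, advance = 169 mod 17 = 16 teeth = 16/17 turn
Gear 2: 169 mod 17 = 16
Fraction = 16 / 17 = 16/17 (gcd(16,17)=1) = 16/17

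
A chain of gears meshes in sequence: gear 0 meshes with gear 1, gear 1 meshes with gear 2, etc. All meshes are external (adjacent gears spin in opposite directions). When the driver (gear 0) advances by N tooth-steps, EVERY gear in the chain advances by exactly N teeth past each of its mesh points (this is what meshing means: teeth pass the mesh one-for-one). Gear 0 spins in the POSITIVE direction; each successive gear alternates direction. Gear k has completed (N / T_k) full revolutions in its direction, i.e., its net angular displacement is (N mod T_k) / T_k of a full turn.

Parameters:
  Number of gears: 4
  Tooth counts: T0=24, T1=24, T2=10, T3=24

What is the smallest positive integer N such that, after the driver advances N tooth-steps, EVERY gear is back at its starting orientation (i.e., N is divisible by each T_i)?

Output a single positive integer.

Answer: 120

Derivation:
Gear k returns to start when N is a multiple of T_k.
All gears at start simultaneously when N is a common multiple of [24, 24, 10, 24]; the smallest such N is lcm(24, 24, 10, 24).
Start: lcm = T0 = 24
Fold in T1=24: gcd(24, 24) = 24; lcm(24, 24) = 24 * 24 / 24 = 576 / 24 = 24
Fold in T2=10: gcd(24, 10) = 2; lcm(24, 10) = 24 * 10 / 2 = 240 / 2 = 120
Fold in T3=24: gcd(120, 24) = 24; lcm(120, 24) = 120 * 24 / 24 = 2880 / 24 = 120
Full cycle length = 120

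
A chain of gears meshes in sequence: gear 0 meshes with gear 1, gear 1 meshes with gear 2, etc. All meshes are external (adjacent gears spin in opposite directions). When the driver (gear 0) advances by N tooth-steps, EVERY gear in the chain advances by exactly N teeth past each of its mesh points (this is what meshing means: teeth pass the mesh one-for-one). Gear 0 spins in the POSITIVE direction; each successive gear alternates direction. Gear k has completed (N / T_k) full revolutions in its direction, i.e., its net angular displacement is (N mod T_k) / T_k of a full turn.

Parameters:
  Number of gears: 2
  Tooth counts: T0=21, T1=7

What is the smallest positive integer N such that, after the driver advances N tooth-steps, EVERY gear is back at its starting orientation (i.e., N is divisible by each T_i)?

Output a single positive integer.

Gear k returns to start when N is a multiple of T_k.
All gears at start simultaneously when N is a common multiple of [21, 7]; the smallest such N is lcm(21, 7).
Start: lcm = T0 = 21
Fold in T1=7: gcd(21, 7) = 7; lcm(21, 7) = 21 * 7 / 7 = 147 / 7 = 21
Full cycle length = 21

Answer: 21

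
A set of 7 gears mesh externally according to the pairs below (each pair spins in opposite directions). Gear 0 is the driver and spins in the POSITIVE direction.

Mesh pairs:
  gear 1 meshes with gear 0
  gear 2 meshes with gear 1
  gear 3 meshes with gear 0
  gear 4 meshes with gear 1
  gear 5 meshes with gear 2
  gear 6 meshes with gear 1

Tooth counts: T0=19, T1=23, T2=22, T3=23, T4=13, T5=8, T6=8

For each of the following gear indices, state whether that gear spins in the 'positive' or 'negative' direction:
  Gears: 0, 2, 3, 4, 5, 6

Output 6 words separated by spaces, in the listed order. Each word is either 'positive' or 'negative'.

Answer: positive positive negative positive negative positive

Derivation:
Gear 0 (driver): positive (depth 0)
  gear 1: meshes with gear 0 -> depth 1 -> negative (opposite of gear 0)
  gear 2: meshes with gear 1 -> depth 2 -> positive (opposite of gear 1)
  gear 3: meshes with gear 0 -> depth 1 -> negative (opposite of gear 0)
  gear 4: meshes with gear 1 -> depth 2 -> positive (opposite of gear 1)
  gear 5: meshes with gear 2 -> depth 3 -> negative (opposite of gear 2)
  gear 6: meshes with gear 1 -> depth 2 -> positive (opposite of gear 1)
Queried indices 0, 2, 3, 4, 5, 6 -> positive, positive, negative, positive, negative, positive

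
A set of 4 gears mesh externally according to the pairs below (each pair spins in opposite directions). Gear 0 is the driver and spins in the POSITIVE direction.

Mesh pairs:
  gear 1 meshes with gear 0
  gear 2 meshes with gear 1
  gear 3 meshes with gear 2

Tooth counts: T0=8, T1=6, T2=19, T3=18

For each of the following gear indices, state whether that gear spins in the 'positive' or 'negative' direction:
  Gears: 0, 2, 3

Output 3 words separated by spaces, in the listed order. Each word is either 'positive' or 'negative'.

Gear 0 (driver): positive (depth 0)
  gear 1: meshes with gear 0 -> depth 1 -> negative (opposite of gear 0)
  gear 2: meshes with gear 1 -> depth 2 -> positive (opposite of gear 1)
  gear 3: meshes with gear 2 -> depth 3 -> negative (opposite of gear 2)
Queried indices 0, 2, 3 -> positive, positive, negative

Answer: positive positive negative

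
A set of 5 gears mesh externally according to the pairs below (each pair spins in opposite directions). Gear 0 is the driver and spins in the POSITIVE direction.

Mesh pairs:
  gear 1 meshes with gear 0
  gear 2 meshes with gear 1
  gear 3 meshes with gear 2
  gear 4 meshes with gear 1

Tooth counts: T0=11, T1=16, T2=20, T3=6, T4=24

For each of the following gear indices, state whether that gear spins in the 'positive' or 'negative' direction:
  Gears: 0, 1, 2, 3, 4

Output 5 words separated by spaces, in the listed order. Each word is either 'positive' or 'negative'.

Gear 0 (driver): positive (depth 0)
  gear 1: meshes with gear 0 -> depth 1 -> negative (opposite of gear 0)
  gear 2: meshes with gear 1 -> depth 2 -> positive (opposite of gear 1)
  gear 3: meshes with gear 2 -> depth 3 -> negative (opposite of gear 2)
  gear 4: meshes with gear 1 -> depth 2 -> positive (opposite of gear 1)
Queried indices 0, 1, 2, 3, 4 -> positive, negative, positive, negative, positive

Answer: positive negative positive negative positive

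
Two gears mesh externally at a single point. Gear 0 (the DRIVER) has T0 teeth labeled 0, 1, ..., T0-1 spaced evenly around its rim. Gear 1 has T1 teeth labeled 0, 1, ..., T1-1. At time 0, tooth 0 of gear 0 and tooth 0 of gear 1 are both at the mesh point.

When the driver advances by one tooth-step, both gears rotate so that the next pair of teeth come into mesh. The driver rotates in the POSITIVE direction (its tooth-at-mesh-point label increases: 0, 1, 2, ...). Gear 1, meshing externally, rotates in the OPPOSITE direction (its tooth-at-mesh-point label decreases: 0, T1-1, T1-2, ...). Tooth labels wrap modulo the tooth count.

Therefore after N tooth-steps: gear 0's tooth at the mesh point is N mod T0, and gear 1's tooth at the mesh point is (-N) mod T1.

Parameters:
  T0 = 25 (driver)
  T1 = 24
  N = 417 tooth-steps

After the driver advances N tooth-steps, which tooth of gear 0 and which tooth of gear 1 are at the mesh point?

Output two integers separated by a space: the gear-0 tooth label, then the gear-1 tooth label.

Gear 0 (driver, T0=25): tooth at mesh = N mod T0
  417 = 16 * 25 + 17, so 417 mod 25 = 17
  gear 0 tooth = 17
Gear 1 (driven, T1=24): tooth at mesh = (-N) mod T1
  417 = 17 * 24 + 9, so 417 mod 24 = 9
  (-417) mod 24 = (-9) mod 24 = 24 - 9 = 15
Mesh after 417 steps: gear-0 tooth 17 meets gear-1 tooth 15

Answer: 17 15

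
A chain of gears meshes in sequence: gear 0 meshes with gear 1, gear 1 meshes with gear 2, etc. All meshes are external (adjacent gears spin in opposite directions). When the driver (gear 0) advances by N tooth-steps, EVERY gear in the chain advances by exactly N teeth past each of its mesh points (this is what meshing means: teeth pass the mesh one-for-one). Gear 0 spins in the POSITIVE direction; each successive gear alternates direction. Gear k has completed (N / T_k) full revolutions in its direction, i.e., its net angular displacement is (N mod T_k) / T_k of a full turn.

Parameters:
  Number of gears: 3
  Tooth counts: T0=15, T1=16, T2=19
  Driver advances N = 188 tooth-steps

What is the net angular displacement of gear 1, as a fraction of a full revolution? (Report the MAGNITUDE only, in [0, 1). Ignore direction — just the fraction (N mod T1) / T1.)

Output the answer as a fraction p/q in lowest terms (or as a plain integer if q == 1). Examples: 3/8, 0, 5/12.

Chain of 3 gears, tooth counts: [15, 16, 19]
  gear 0: T0=15, direction=positive, advance = 188 mod 15 = 8 teeth = 8/15 turn
  gear 1: T1=16, direction=negative, advance = 188 mod 16 = 12 teeth = 12/16 turn
  gear 2: T2=19, direction=positive, advance = 188 mod 19 = 17 teeth = 17/19 turn
Gear 1: 188 mod 16 = 12
Fraction = 12 / 16 = 3/4 (gcd(12,16)=4) = 3/4

Answer: 3/4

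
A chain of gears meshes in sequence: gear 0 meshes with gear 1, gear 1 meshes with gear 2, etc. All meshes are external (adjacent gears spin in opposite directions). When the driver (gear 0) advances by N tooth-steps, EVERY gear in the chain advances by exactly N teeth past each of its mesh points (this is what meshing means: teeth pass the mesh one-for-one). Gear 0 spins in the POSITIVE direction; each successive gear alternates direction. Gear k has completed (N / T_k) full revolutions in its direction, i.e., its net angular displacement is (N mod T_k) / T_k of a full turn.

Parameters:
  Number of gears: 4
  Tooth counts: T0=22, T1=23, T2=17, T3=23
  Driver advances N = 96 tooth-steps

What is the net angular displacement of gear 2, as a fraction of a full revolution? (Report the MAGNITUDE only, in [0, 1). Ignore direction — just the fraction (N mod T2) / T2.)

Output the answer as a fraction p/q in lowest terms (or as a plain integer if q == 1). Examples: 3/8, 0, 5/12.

Answer: 11/17

Derivation:
Chain of 4 gears, tooth counts: [22, 23, 17, 23]
  gear 0: T0=22, direction=positive, advance = 96 mod 22 = 8 teeth = 8/22 turn
  gear 1: T1=23, direction=negative, advance = 96 mod 23 = 4 teeth = 4/23 turn
  gear 2: T2=17, direction=positive, advance = 96 mod 17 = 11 teeth = 11/17 turn
  gear 3: T3=23, direction=negative, advance = 96 mod 23 = 4 teeth = 4/23 turn
Gear 2: 96 mod 17 = 11
Fraction = 11 / 17 = 11/17 (gcd(11,17)=1) = 11/17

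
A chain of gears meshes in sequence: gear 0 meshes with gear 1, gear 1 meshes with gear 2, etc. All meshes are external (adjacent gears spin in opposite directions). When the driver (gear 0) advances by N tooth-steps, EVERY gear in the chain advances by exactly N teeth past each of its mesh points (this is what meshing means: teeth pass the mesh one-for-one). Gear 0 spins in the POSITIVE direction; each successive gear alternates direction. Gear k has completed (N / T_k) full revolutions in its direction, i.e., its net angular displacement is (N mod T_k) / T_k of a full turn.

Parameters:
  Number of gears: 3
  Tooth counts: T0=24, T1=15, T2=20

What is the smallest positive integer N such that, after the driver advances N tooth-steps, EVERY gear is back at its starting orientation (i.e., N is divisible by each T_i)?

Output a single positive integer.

Answer: 120

Derivation:
Gear k returns to start when N is a multiple of T_k.
All gears at start simultaneously when N is a common multiple of [24, 15, 20]; the smallest such N is lcm(24, 15, 20).
Start: lcm = T0 = 24
Fold in T1=15: gcd(24, 15) = 3; lcm(24, 15) = 24 * 15 / 3 = 360 / 3 = 120
Fold in T2=20: gcd(120, 20) = 20; lcm(120, 20) = 120 * 20 / 20 = 2400 / 20 = 120
Full cycle length = 120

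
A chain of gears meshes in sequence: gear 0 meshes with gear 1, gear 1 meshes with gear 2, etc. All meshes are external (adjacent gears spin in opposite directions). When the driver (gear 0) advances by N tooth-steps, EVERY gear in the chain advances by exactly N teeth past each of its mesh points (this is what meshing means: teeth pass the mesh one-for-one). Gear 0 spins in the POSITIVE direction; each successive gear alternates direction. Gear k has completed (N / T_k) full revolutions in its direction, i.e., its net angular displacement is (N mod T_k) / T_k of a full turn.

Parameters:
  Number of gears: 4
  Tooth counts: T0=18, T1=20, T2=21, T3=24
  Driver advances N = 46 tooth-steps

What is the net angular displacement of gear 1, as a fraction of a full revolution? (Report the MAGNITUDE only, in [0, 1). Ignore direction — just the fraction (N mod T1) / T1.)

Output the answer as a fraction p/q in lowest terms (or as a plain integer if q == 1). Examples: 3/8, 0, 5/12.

Answer: 3/10

Derivation:
Chain of 4 gears, tooth counts: [18, 20, 21, 24]
  gear 0: T0=18, direction=positive, advance = 46 mod 18 = 10 teeth = 10/18 turn
  gear 1: T1=20, direction=negative, advance = 46 mod 20 = 6 teeth = 6/20 turn
  gear 2: T2=21, direction=positive, advance = 46 mod 21 = 4 teeth = 4/21 turn
  gear 3: T3=24, direction=negative, advance = 46 mod 24 = 22 teeth = 22/24 turn
Gear 1: 46 mod 20 = 6
Fraction = 6 / 20 = 3/10 (gcd(6,20)=2) = 3/10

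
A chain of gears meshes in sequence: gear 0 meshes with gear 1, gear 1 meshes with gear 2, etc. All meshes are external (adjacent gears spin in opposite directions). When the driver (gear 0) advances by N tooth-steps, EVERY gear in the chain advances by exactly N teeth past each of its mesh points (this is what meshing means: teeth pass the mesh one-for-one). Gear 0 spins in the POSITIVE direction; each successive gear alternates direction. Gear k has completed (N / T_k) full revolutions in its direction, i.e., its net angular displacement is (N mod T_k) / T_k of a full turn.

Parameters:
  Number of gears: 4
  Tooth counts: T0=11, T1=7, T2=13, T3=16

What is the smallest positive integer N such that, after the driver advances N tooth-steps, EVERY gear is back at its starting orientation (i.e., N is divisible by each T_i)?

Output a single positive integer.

Answer: 16016

Derivation:
Gear k returns to start when N is a multiple of T_k.
All gears at start simultaneously when N is a common multiple of [11, 7, 13, 16]; the smallest such N is lcm(11, 7, 13, 16).
Start: lcm = T0 = 11
Fold in T1=7: gcd(11, 7) = 1; lcm(11, 7) = 11 * 7 / 1 = 77 / 1 = 77
Fold in T2=13: gcd(77, 13) = 1; lcm(77, 13) = 77 * 13 / 1 = 1001 / 1 = 1001
Fold in T3=16: gcd(1001, 16) = 1; lcm(1001, 16) = 1001 * 16 / 1 = 16016 / 1 = 16016
Full cycle length = 16016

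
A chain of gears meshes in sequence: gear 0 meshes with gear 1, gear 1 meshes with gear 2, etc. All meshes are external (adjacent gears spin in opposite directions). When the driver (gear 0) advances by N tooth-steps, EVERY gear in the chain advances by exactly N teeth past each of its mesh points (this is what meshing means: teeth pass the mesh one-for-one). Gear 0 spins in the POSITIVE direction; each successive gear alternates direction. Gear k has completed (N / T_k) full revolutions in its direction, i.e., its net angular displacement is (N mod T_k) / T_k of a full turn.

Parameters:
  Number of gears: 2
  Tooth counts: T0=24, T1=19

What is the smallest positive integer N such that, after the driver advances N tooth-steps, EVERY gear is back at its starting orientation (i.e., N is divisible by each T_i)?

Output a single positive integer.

Answer: 456

Derivation:
Gear k returns to start when N is a multiple of T_k.
All gears at start simultaneously when N is a common multiple of [24, 19]; the smallest such N is lcm(24, 19).
Start: lcm = T0 = 24
Fold in T1=19: gcd(24, 19) = 1; lcm(24, 19) = 24 * 19 / 1 = 456 / 1 = 456
Full cycle length = 456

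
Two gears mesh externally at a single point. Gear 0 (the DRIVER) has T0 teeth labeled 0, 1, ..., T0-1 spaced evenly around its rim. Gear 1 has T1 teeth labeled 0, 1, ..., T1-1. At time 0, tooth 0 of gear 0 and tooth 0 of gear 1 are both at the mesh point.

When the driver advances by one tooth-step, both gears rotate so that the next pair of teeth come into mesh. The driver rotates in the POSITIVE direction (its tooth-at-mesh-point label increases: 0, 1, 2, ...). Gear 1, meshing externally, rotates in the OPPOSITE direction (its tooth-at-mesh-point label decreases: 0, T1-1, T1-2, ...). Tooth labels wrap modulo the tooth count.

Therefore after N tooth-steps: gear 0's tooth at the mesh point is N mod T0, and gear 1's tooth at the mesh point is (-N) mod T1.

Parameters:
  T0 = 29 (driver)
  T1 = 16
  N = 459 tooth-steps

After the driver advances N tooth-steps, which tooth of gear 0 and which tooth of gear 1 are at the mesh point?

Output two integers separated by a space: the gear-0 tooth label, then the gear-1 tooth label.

Answer: 24 5

Derivation:
Gear 0 (driver, T0=29): tooth at mesh = N mod T0
  459 = 15 * 29 + 24, so 459 mod 29 = 24
  gear 0 tooth = 24
Gear 1 (driven, T1=16): tooth at mesh = (-N) mod T1
  459 = 28 * 16 + 11, so 459 mod 16 = 11
  (-459) mod 16 = (-11) mod 16 = 16 - 11 = 5
Mesh after 459 steps: gear-0 tooth 24 meets gear-1 tooth 5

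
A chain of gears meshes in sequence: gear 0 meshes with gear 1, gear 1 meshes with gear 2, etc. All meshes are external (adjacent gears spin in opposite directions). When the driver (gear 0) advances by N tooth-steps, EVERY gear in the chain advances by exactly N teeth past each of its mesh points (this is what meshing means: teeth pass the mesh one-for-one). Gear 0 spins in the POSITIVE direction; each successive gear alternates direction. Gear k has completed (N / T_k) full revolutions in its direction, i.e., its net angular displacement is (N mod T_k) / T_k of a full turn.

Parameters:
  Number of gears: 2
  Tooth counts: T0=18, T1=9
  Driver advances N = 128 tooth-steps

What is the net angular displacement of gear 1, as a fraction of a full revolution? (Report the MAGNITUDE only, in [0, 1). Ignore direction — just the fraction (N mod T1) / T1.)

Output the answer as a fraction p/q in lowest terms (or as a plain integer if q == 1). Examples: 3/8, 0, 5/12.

Answer: 2/9

Derivation:
Chain of 2 gears, tooth counts: [18, 9]
  gear 0: T0=18, direction=positive, advance = 128 mod 18 = 2 teeth = 2/18 turn
  gear 1: T1=9, direction=negative, advance = 128 mod 9 = 2 teeth = 2/9 turn
Gear 1: 128 mod 9 = 2
Fraction = 2 / 9 = 2/9 (gcd(2,9)=1) = 2/9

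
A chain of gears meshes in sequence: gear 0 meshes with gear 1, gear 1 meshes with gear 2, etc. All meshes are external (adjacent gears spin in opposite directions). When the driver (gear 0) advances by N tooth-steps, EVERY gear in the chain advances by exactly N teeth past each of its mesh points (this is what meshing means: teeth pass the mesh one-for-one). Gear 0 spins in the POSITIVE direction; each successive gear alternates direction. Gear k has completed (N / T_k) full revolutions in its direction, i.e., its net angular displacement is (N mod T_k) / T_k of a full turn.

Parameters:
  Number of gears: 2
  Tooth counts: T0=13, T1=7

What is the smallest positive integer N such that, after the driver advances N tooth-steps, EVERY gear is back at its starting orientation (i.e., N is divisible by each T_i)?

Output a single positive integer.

Gear k returns to start when N is a multiple of T_k.
All gears at start simultaneously when N is a common multiple of [13, 7]; the smallest such N is lcm(13, 7).
Start: lcm = T0 = 13
Fold in T1=7: gcd(13, 7) = 1; lcm(13, 7) = 13 * 7 / 1 = 91 / 1 = 91
Full cycle length = 91

Answer: 91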